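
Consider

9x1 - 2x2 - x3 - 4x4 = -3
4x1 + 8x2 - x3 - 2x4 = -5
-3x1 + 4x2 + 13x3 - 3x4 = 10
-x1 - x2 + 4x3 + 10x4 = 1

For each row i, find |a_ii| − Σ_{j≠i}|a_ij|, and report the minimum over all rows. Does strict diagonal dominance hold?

1

row 1: |9| − (2+1+4) = 2
row 2: |8| − (4+1+2) = 1
row 3: |13| − (3+4+3) = 3
row 4: |10| − (1+1+4) = 4
minimum over rows = 1 → strictly diagonally dominant (convergence guaranteed)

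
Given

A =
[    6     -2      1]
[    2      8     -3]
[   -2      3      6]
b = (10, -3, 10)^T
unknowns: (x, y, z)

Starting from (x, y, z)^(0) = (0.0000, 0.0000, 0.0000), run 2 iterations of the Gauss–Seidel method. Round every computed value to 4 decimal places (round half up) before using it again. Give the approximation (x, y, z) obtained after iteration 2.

(0.9664, 0.3652, 1.8062)

Iteration 1:
  x = (10 - (-2)·0.0000 - (1)·0.0000) / (6) = 1.6667
  y = (-3 - (2)·1.6667 - (-3)·0.0000) / (8) = -0.7917
  z = (10 - (-2)·1.6667 - (3)·-0.7917) / (6) = 2.6181
Iteration 2:
  x = (10 - (-2)·-0.7917 - (1)·2.6181) / (6) = 0.9664
  y = (-3 - (2)·0.9664 - (-3)·2.6181) / (8) = 0.3652
  z = (10 - (-2)·0.9664 - (3)·0.3652) / (6) = 1.8062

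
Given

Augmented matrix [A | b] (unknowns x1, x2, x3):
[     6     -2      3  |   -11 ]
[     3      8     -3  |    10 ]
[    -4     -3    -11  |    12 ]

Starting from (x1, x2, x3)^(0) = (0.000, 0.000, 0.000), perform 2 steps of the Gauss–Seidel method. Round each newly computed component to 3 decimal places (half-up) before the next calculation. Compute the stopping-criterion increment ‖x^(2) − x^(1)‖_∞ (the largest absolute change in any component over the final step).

1.122

Iteration 1:
  x1 = (-11 - (-2)·0.000 - (3)·0.000) / (6) = -1.833
  x2 = (10 - (3)·-1.833 - (-3)·0.000) / (8) = 1.937
  x3 = (12 - (-4)·-1.833 - (-3)·1.937) / (-11) = -0.953
Iteration 2:
  x1 = (-11 - (-2)·1.937 - (3)·-0.953) / (6) = -0.711
  x2 = (10 - (3)·-0.711 - (-3)·-0.953) / (8) = 1.159
  x3 = (12 - (-4)·-0.711 - (-3)·1.159) / (-11) = -1.148
Change: (1.122, -0.778, -0.195) → max |·| = 1.122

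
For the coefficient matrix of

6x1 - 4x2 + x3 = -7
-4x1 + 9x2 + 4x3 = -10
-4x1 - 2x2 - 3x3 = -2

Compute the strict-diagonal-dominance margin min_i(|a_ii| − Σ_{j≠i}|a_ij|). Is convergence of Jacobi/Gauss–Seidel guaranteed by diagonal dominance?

-3

row 1: |6| − (4+1) = 1
row 2: |9| − (4+4) = 1
row 3: |-3| − (4+2) = -3
minimum over rows = -3 → not strictly diagonally dominant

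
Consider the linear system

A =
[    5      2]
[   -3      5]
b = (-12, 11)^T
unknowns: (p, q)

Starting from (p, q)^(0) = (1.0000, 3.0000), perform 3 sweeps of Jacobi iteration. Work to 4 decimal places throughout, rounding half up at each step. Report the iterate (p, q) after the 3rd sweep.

Iteration 1:
  p = (-12 - (2)·3.0000) / (5) = -3.6000
  q = (11 - (-3)·1.0000) / (5) = 2.8000
Iteration 2:
  p = (-12 - (2)·2.8000) / (5) = -3.5200
  q = (11 - (-3)·-3.6000) / (5) = 0.0400
Iteration 3:
  p = (-12 - (2)·0.0400) / (5) = -2.4160
  q = (11 - (-3)·-3.5200) / (5) = 0.0880

(-2.4160, 0.0880)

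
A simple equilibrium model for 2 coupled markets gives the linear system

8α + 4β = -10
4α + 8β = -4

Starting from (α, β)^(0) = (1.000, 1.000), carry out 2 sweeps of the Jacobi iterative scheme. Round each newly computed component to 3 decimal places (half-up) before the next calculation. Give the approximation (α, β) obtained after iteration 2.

(-0.750, 0.375)

Iteration 1:
  α = (-10 - (4)·1.000) / (8) = -1.750
  β = (-4 - (4)·1.000) / (8) = -1.000
Iteration 2:
  α = (-10 - (4)·-1.000) / (8) = -0.750
  β = (-4 - (4)·-1.750) / (8) = 0.375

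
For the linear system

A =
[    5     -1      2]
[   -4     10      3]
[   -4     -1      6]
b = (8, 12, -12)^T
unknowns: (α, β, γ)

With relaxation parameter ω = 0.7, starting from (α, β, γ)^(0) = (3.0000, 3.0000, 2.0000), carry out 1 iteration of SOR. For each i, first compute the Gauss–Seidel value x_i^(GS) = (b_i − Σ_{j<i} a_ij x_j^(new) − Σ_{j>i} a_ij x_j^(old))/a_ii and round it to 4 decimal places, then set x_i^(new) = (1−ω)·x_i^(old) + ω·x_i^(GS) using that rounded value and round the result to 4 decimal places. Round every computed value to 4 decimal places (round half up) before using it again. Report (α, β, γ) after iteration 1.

Iteration 1:
  α: GS value = (8 - (-1)·3.0000 - (2)·2.0000) / (5) = 1.4000;  α ← (1−ω)·3.0000 + ω·1.4000 = 1.8800
  β: GS value = (12 - (-4)·1.8800 - (3)·2.0000) / (10) = 1.3520;  β ← (1−ω)·3.0000 + ω·1.3520 = 1.8464
  γ: GS value = (-12 - (-4)·1.8800 - (-1)·1.8464) / (6) = -0.4389;  γ ← (1−ω)·2.0000 + ω·-0.4389 = 0.2928

(1.8800, 1.8464, 0.2928)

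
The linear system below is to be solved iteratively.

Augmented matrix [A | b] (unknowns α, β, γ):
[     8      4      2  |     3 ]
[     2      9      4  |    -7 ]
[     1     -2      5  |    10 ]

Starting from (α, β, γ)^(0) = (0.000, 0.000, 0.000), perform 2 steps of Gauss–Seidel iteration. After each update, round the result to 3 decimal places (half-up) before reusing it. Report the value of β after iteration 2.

Iteration 1:
  α = (3 - (4)·0.000 - (2)·0.000) / (8) = 0.375
  β = (-7 - (2)·0.375 - (4)·0.000) / (9) = -0.861
  γ = (10 - (1)·0.375 - (-2)·-0.861) / (5) = 1.581
Iteration 2:
  α = (3 - (4)·-0.861 - (2)·1.581) / (8) = 0.410
  β = (-7 - (2)·0.410 - (4)·1.581) / (9) = -1.572
  γ = (10 - (1)·0.410 - (-2)·-1.572) / (5) = 1.289

-1.572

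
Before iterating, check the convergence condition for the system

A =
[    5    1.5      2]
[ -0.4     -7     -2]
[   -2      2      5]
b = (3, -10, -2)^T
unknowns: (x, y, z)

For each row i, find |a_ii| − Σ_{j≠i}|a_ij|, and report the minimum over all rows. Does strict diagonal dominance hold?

1

row 1: |5| − (1.5+2) = 1.5
row 2: |-7| − (0.4+2) = 4.6
row 3: |5| − (2+2) = 1
minimum over rows = 1 → strictly diagonally dominant (convergence guaranteed)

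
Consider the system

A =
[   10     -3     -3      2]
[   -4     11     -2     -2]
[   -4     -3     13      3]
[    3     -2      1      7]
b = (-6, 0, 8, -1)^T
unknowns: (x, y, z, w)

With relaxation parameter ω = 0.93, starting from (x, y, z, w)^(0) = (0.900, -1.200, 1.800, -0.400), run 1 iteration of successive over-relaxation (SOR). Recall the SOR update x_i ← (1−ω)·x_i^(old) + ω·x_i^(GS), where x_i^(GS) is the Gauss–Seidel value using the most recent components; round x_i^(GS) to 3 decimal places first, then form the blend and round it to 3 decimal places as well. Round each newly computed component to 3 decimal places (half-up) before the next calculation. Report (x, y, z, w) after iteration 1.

Iteration 1:
  x: GS value = (-6 - (-3)·-1.200 - (-3)·1.800 - (2)·-0.400) / (10) = -0.340;  x ← (1−ω)·0.900 + ω·-0.340 = -0.253
  y: GS value = (0 - (-4)·-0.253 - (-2)·1.800 - (-2)·-0.400) / (11) = 0.163;  y ← (1−ω)·-1.200 + ω·0.163 = 0.068
  z: GS value = (8 - (-4)·-0.253 - (-3)·0.068 - (3)·-0.400) / (13) = 0.646;  z ← (1−ω)·1.800 + ω·0.646 = 0.727
  w: GS value = (-1 - (3)·-0.253 - (-2)·0.068 - (1)·0.727) / (7) = -0.119;  w ← (1−ω)·-0.400 + ω·-0.119 = -0.139

(-0.253, 0.068, 0.727, -0.139)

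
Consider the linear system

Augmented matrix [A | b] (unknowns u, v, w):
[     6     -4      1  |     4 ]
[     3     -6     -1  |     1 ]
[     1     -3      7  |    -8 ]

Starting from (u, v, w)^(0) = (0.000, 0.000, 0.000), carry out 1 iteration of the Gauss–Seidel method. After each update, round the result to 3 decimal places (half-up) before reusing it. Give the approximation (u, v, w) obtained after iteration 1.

Iteration 1:
  u = (4 - (-4)·0.000 - (1)·0.000) / (6) = 0.667
  v = (1 - (3)·0.667 - (-1)·0.000) / (-6) = 0.167
  w = (-8 - (1)·0.667 - (-3)·0.167) / (7) = -1.167

(0.667, 0.167, -1.167)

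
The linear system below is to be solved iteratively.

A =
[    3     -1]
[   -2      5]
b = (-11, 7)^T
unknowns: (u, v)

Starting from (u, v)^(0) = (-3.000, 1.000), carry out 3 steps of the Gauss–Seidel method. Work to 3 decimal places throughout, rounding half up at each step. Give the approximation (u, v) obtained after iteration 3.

Iteration 1:
  u = (-11 - (-1)·1.000) / (3) = -3.333
  v = (7 - (-2)·-3.333) / (5) = 0.067
Iteration 2:
  u = (-11 - (-1)·0.067) / (3) = -3.644
  v = (7 - (-2)·-3.644) / (5) = -0.058
Iteration 3:
  u = (-11 - (-1)·-0.058) / (3) = -3.686
  v = (7 - (-2)·-3.686) / (5) = -0.074

(-3.686, -0.074)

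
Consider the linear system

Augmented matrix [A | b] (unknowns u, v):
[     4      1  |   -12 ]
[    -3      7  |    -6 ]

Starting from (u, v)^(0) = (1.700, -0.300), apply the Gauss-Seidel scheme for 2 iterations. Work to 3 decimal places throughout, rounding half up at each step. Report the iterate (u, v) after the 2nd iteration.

Iteration 1:
  u = (-12 - (1)·-0.300) / (4) = -2.925
  v = (-6 - (-3)·-2.925) / (7) = -2.111
Iteration 2:
  u = (-12 - (1)·-2.111) / (4) = -2.472
  v = (-6 - (-3)·-2.472) / (7) = -1.917

(-2.472, -1.917)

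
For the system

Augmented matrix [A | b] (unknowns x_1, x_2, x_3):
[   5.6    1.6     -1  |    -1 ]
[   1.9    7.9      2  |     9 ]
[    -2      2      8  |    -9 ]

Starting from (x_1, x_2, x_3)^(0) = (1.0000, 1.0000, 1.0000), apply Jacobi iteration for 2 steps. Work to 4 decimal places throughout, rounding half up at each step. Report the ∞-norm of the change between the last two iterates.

Iteration 1:
  x_1 = (-1 - (1.6)·1.0000 - (-1)·1.0000) / (5.6) = -0.2857
  x_2 = (9 - (1.9)·1.0000 - (2)·1.0000) / (7.9) = 0.6456
  x_3 = (-9 - (-2)·1.0000 - (2)·1.0000) / (8) = -1.1250
Iteration 2:
  x_1 = (-1 - (1.6)·0.6456 - (-1)·-1.1250) / (5.6) = -0.5639
  x_2 = (9 - (1.9)·-0.2857 - (2)·-1.1250) / (7.9) = 1.4928
  x_3 = (-9 - (-2)·-0.2857 - (2)·0.6456) / (8) = -1.3578
Change: (-0.2782, 0.8472, -0.2328) → max |·| = 0.8472

0.8472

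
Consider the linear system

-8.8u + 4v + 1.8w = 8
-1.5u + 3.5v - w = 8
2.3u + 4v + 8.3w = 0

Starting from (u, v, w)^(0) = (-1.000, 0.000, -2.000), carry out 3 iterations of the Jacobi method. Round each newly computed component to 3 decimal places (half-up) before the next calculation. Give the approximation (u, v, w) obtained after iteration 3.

Iteration 1:
  u = (8 - (4)·0.000 - (1.8)·-2.000) / (-8.8) = -1.318
  v = (8 - (-1.5)·-1.000 - (-1)·-2.000) / (3.5) = 1.286
  w = (0 - (2.3)·-1.000 - (4)·0.000) / (8.3) = 0.277
Iteration 2:
  u = (8 - (4)·1.286 - (1.8)·0.277) / (-8.8) = -0.268
  v = (8 - (-1.5)·-1.318 - (-1)·0.277) / (3.5) = 1.800
  w = (0 - (2.3)·-1.318 - (4)·1.286) / (8.3) = -0.255
Iteration 3:
  u = (8 - (4)·1.800 - (1.8)·-0.255) / (-8.8) = -0.143
  v = (8 - (-1.5)·-0.268 - (-1)·-0.255) / (3.5) = 2.098
  w = (0 - (2.3)·-0.268 - (4)·1.800) / (8.3) = -0.793

(-0.143, 2.098, -0.793)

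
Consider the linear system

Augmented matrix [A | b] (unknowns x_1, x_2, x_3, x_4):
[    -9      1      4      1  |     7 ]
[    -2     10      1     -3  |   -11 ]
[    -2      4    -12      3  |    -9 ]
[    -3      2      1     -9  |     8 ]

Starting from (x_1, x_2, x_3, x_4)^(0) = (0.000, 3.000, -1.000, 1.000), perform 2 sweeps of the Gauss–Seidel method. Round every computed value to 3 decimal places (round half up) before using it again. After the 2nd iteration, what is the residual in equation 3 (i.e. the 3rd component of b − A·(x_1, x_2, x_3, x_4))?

0.872

Iteration 1:
  x_1 = (7 - (1)·3.000 - (4)·-1.000 - (1)·1.000) / (-9) = -0.778
  x_2 = (-11 - (-2)·-0.778 - (1)·-1.000 - (-3)·1.000) / (10) = -0.856
  x_3 = (-9 - (-2)·-0.778 - (4)·-0.856 - (3)·1.000) / (-12) = 0.844
  x_4 = (8 - (-3)·-0.778 - (2)·-0.856 - (1)·0.844) / (-9) = -0.726
Iteration 2:
  x_1 = (7 - (1)·-0.856 - (4)·0.844 - (1)·-0.726) / (-9) = -0.578
  x_2 = (-11 - (-2)·-0.578 - (1)·0.844 - (-3)·-0.726) / (10) = -1.518
  x_3 = (-9 - (-2)·-0.578 - (4)·-1.518 - (3)·-0.726) / (-12) = 0.159
  x_4 = (8 - (-3)·-0.578 - (2)·-1.518 - (1)·0.159) / (-9) = -1.016
Residual b − A·x = (3.696, -0.183, 0.872, -0.001)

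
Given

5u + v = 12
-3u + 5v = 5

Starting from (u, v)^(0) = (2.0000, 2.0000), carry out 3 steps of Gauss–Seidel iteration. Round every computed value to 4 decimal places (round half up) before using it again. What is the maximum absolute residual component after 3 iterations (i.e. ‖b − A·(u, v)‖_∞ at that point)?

Iteration 1:
  u = (12 - (1)·2.0000) / (5) = 2.0000
  v = (5 - (-3)·2.0000) / (5) = 2.2000
Iteration 2:
  u = (12 - (1)·2.2000) / (5) = 1.9600
  v = (5 - (-3)·1.9600) / (5) = 2.1760
Iteration 3:
  u = (12 - (1)·2.1760) / (5) = 1.9648
  v = (5 - (-3)·1.9648) / (5) = 2.1789
Residual b − A·x = (-0.0029, -0.0001); ∞-norm = 0.0029

0.0029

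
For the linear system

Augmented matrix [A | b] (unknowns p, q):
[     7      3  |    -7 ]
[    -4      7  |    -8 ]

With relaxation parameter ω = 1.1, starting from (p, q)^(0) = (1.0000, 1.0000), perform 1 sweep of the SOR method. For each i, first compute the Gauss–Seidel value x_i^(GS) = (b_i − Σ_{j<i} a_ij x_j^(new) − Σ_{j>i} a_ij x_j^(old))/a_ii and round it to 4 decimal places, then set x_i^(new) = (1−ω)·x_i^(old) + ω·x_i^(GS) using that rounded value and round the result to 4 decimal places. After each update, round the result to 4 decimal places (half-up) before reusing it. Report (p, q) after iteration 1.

(-1.6715, -2.4078)

Iteration 1:
  p: GS value = (-7 - (3)·1.0000) / (7) = -1.4286;  p ← (1−ω)·1.0000 + ω·-1.4286 = -1.6715
  q: GS value = (-8 - (-4)·-1.6715) / (7) = -2.0980;  q ← (1−ω)·1.0000 + ω·-2.0980 = -2.4078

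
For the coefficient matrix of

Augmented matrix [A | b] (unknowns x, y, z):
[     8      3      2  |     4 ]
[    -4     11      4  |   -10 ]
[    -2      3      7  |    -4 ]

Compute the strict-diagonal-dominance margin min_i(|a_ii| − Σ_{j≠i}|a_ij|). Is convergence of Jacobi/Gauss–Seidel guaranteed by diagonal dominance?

row 1: |8| − (3+2) = 3
row 2: |11| − (4+4) = 3
row 3: |7| − (2+3) = 2
minimum over rows = 2 → strictly diagonally dominant (convergence guaranteed)

2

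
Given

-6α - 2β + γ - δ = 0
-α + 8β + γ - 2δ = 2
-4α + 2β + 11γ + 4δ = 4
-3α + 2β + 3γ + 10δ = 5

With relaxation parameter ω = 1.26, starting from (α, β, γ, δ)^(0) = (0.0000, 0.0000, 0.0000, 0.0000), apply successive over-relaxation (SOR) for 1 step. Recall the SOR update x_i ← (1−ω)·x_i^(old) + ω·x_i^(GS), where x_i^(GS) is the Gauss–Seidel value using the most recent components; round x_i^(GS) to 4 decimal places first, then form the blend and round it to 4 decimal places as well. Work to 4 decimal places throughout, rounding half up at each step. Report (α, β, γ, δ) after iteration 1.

Iteration 1:
  α: GS value = (0 - (-2)·0.0000 - (1)·0.0000 - (-1)·0.0000) / (-6) = 0.0000;  α ← (1−ω)·0.0000 + ω·0.0000 = 0.0000
  β: GS value = (2 - (-1)·0.0000 - (1)·0.0000 - (-2)·0.0000) / (8) = 0.2500;  β ← (1−ω)·0.0000 + ω·0.2500 = 0.3150
  γ: GS value = (4 - (-4)·0.0000 - (2)·0.3150 - (4)·0.0000) / (11) = 0.3064;  γ ← (1−ω)·0.0000 + ω·0.3064 = 0.3861
  δ: GS value = (5 - (-3)·0.0000 - (2)·0.3150 - (3)·0.3861) / (10) = 0.3212;  δ ← (1−ω)·0.0000 + ω·0.3212 = 0.4047

(0.0000, 0.3150, 0.3861, 0.4047)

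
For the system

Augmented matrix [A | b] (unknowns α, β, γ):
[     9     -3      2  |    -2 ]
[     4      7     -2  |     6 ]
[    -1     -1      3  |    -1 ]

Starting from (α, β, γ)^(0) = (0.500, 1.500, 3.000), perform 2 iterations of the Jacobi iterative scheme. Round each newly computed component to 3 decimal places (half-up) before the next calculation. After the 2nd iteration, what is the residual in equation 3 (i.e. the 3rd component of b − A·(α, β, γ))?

0.316

Iteration 1:
  α = (-2 - (-3)·1.500 - (2)·3.000) / (9) = -0.389
  β = (6 - (4)·0.500 - (-2)·3.000) / (7) = 1.429
  γ = (-1 - (-1)·0.500 - (-1)·1.500) / (3) = 0.333
Iteration 2:
  α = (-2 - (-3)·1.429 - (2)·0.333) / (9) = 0.180
  β = (6 - (4)·-0.389 - (-2)·0.333) / (7) = 1.175
  γ = (-1 - (-1)·-0.389 - (-1)·1.429) / (3) = 0.013
Residual b − A·x = (-0.121, -2.919, 0.316)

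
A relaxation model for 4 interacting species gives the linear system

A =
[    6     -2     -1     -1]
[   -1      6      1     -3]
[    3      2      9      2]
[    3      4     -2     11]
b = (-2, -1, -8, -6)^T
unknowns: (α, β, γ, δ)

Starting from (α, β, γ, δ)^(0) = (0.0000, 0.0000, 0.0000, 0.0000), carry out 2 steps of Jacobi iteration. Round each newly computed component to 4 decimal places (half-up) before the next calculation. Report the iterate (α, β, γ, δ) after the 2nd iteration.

(-0.6280, -0.3468, -0.6195, -0.5556)

Iteration 1:
  α = (-2 - (-2)·0.0000 - (-1)·0.0000 - (-1)·0.0000) / (6) = -0.3333
  β = (-1 - (-1)·0.0000 - (1)·0.0000 - (-3)·0.0000) / (6) = -0.1667
  γ = (-8 - (3)·0.0000 - (2)·0.0000 - (2)·0.0000) / (9) = -0.8889
  δ = (-6 - (3)·0.0000 - (4)·0.0000 - (-2)·0.0000) / (11) = -0.5455
Iteration 2:
  α = (-2 - (-2)·-0.1667 - (-1)·-0.8889 - (-1)·-0.5455) / (6) = -0.6280
  β = (-1 - (-1)·-0.3333 - (1)·-0.8889 - (-3)·-0.5455) / (6) = -0.3468
  γ = (-8 - (3)·-0.3333 - (2)·-0.1667 - (2)·-0.5455) / (9) = -0.6195
  δ = (-6 - (3)·-0.3333 - (4)·-0.1667 - (-2)·-0.8889) / (11) = -0.5556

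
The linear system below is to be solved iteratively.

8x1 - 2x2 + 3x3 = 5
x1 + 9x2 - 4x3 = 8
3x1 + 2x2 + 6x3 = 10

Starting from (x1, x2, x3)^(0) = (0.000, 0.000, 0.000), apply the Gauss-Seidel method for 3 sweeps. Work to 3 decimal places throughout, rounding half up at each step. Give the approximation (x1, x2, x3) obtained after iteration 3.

Iteration 1:
  x1 = (5 - (-2)·0.000 - (3)·0.000) / (8) = 0.625
  x2 = (8 - (1)·0.625 - (-4)·0.000) / (9) = 0.819
  x3 = (10 - (3)·0.625 - (2)·0.819) / (6) = 1.081
Iteration 2:
  x1 = (5 - (-2)·0.819 - (3)·1.081) / (8) = 0.424
  x2 = (8 - (1)·0.424 - (-4)·1.081) / (9) = 1.322
  x3 = (10 - (3)·0.424 - (2)·1.322) / (6) = 1.014
Iteration 3:
  x1 = (5 - (-2)·1.322 - (3)·1.014) / (8) = 0.575
  x2 = (8 - (1)·0.575 - (-4)·1.014) / (9) = 1.276
  x3 = (10 - (3)·0.575 - (2)·1.276) / (6) = 0.954

(0.575, 1.276, 0.954)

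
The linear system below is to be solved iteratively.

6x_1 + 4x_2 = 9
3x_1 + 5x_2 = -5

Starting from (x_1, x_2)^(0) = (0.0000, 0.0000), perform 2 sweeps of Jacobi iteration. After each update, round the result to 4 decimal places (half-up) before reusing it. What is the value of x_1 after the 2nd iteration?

Iteration 1:
  x_1 = (9 - (4)·0.0000) / (6) = 1.5000
  x_2 = (-5 - (3)·0.0000) / (5) = -1.0000
Iteration 2:
  x_1 = (9 - (4)·-1.0000) / (6) = 2.1667
  x_2 = (-5 - (3)·1.5000) / (5) = -1.9000

2.1667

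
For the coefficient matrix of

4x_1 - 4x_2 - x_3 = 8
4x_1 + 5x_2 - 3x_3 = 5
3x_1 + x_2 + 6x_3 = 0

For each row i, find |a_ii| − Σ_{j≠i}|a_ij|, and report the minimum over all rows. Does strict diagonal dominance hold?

-2

row 1: |4| − (4+1) = -1
row 2: |5| − (4+3) = -2
row 3: |6| − (3+1) = 2
minimum over rows = -2 → not strictly diagonally dominant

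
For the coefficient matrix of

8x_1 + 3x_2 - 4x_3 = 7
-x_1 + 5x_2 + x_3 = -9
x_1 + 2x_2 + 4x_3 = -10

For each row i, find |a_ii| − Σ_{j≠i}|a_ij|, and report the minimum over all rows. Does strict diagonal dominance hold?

row 1: |8| − (3+4) = 1
row 2: |5| − (1+1) = 3
row 3: |4| − (1+2) = 1
minimum over rows = 1 → strictly diagonally dominant (convergence guaranteed)

1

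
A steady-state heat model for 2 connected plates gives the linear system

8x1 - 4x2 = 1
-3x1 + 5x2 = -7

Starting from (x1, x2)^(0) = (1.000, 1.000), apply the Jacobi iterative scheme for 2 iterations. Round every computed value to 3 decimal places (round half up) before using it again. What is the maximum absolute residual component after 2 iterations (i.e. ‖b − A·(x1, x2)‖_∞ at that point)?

2.700

Iteration 1:
  x1 = (1 - (-4)·1.000) / (8) = 0.625
  x2 = (-7 - (-3)·1.000) / (5) = -0.800
Iteration 2:
  x1 = (1 - (-4)·-0.800) / (8) = -0.275
  x2 = (-7 - (-3)·0.625) / (5) = -1.025
Residual b − A·x = (-0.900, -2.700); ∞-norm = 2.700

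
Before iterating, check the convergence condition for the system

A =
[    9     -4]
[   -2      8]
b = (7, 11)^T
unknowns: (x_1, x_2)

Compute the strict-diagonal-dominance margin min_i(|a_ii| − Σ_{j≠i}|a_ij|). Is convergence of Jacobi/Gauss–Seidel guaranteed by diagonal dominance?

5

row 1: |9| − (4) = 5
row 2: |8| − (2) = 6
minimum over rows = 5 → strictly diagonally dominant (convergence guaranteed)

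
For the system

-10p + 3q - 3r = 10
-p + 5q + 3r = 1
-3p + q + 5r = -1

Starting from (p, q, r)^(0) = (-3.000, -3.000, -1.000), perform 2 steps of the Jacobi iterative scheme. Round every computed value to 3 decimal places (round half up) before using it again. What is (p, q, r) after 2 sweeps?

(-0.520, 0.720, -1.200)

Iteration 1:
  p = (10 - (3)·-3.000 - (-3)·-1.000) / (-10) = -1.600
  q = (1 - (-1)·-3.000 - (3)·-1.000) / (5) = 0.200
  r = (-1 - (-3)·-3.000 - (1)·-3.000) / (5) = -1.400
Iteration 2:
  p = (10 - (3)·0.200 - (-3)·-1.400) / (-10) = -0.520
  q = (1 - (-1)·-1.600 - (3)·-1.400) / (5) = 0.720
  r = (-1 - (-3)·-1.600 - (1)·0.200) / (5) = -1.200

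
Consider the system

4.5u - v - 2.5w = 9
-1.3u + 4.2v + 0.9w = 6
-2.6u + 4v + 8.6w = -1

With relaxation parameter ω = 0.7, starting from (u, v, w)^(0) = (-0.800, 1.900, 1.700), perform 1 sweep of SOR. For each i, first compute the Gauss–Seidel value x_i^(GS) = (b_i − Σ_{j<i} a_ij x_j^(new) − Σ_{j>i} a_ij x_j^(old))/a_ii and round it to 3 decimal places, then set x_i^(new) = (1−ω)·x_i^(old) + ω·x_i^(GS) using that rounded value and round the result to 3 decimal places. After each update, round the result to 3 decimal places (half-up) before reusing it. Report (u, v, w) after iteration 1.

Iteration 1:
  u: GS value = (9 - (-1)·1.900 - (-2.5)·1.700) / (4.5) = 3.367;  u ← (1−ω)·-0.800 + ω·3.367 = 2.117
  v: GS value = (6 - (-1.3)·2.117 - (0.9)·1.700) / (4.2) = 1.720;  v ← (1−ω)·1.900 + ω·1.720 = 1.774
  w: GS value = (-1 - (-2.6)·2.117 - (4)·1.774) / (8.6) = -0.301;  w ← (1−ω)·1.700 + ω·-0.301 = 0.299

(2.117, 1.774, 0.299)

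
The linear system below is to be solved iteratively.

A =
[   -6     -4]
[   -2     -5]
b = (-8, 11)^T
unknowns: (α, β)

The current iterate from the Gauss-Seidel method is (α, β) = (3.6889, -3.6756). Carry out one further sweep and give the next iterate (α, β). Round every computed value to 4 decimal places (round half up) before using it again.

(3.7837, -3.7135)

One sweep:
  α = (-8 - (-4)·-3.6756) / (-6) = 3.7837
  β = (11 - (-2)·3.7837) / (-5) = -3.7135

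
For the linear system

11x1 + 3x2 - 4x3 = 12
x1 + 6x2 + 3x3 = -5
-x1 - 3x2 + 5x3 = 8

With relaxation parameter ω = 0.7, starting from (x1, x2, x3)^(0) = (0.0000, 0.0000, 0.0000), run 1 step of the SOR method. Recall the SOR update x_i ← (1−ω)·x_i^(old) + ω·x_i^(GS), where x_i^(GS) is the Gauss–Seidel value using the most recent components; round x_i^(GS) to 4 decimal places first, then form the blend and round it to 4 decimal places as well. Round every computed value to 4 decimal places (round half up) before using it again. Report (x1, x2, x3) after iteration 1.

Iteration 1:
  x1: GS value = (12 - (3)·0.0000 - (-4)·0.0000) / (11) = 1.0909;  x1 ← (1−ω)·0.0000 + ω·1.0909 = 0.7636
  x2: GS value = (-5 - (1)·0.7636 - (3)·0.0000) / (6) = -0.9606;  x2 ← (1−ω)·0.0000 + ω·-0.9606 = -0.6724
  x3: GS value = (8 - (-1)·0.7636 - (-3)·-0.6724) / (5) = 1.3493;  x3 ← (1−ω)·0.0000 + ω·1.3493 = 0.9445

(0.7636, -0.6724, 0.9445)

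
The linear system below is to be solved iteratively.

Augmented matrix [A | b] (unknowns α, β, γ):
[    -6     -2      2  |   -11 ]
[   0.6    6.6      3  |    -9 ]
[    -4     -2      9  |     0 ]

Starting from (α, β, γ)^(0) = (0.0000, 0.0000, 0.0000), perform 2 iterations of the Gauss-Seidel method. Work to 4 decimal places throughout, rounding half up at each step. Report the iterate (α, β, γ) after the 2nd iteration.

(2.5017, -1.8068, 0.7104)

Iteration 1:
  α = (-11 - (-2)·0.0000 - (2)·0.0000) / (-6) = 1.8333
  β = (-9 - (0.6)·1.8333 - (3)·0.0000) / (6.6) = -1.5303
  γ = (0 - (-4)·1.8333 - (-2)·-1.5303) / (9) = 0.4747
Iteration 2:
  α = (-11 - (-2)·-1.5303 - (2)·0.4747) / (-6) = 2.5017
  β = (-9 - (0.6)·2.5017 - (3)·0.4747) / (6.6) = -1.8068
  γ = (0 - (-4)·2.5017 - (-2)·-1.8068) / (9) = 0.7104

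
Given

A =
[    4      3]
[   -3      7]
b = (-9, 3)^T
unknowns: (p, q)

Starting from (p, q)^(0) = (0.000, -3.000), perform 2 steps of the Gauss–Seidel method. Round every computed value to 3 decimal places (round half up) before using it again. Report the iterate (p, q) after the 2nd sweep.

Iteration 1:
  p = (-9 - (3)·-3.000) / (4) = 0.000
  q = (3 - (-3)·0.000) / (7) = 0.429
Iteration 2:
  p = (-9 - (3)·0.429) / (4) = -2.572
  q = (3 - (-3)·-2.572) / (7) = -0.674

(-2.572, -0.674)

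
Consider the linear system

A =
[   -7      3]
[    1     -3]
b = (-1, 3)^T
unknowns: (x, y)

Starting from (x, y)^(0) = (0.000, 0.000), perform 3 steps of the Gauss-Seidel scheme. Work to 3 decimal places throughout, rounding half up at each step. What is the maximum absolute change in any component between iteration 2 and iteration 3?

0.058

Iteration 1:
  x = (-1 - (3)·0.000) / (-7) = 0.143
  y = (3 - (1)·0.143) / (-3) = -0.952
Iteration 2:
  x = (-1 - (3)·-0.952) / (-7) = -0.265
  y = (3 - (1)·-0.265) / (-3) = -1.088
Iteration 3:
  x = (-1 - (3)·-1.088) / (-7) = -0.323
  y = (3 - (1)·-0.323) / (-3) = -1.108
Change: (-0.058, -0.020) → max |·| = 0.058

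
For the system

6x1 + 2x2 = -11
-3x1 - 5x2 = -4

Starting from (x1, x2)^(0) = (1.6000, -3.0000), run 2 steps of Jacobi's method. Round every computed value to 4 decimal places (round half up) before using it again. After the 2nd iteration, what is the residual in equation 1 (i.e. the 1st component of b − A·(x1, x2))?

-2.9200

Iteration 1:
  x1 = (-11 - (2)·-3.0000) / (6) = -0.8333
  x2 = (-4 - (-3)·1.6000) / (-5) = -0.1600
Iteration 2:
  x1 = (-11 - (2)·-0.1600) / (6) = -1.7800
  x2 = (-4 - (-3)·-0.8333) / (-5) = 1.3000
Residual b − A·x = (-2.9200, -2.8400)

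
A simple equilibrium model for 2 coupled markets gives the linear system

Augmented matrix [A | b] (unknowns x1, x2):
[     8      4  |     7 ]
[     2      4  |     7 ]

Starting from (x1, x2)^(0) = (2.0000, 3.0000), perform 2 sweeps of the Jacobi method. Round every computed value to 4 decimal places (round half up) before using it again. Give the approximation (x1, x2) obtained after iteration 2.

Iteration 1:
  x1 = (7 - (4)·3.0000) / (8) = -0.6250
  x2 = (7 - (2)·2.0000) / (4) = 0.7500
Iteration 2:
  x1 = (7 - (4)·0.7500) / (8) = 0.5000
  x2 = (7 - (2)·-0.6250) / (4) = 2.0625

(0.5000, 2.0625)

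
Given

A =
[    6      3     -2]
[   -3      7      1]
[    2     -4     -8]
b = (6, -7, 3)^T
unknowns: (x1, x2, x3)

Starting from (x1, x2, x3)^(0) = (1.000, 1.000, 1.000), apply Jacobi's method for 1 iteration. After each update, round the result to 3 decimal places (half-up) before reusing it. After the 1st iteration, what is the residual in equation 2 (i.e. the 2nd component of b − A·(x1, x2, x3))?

1.122

Iteration 1:
  x1 = (6 - (3)·1.000 - (-2)·1.000) / (6) = 0.833
  x2 = (-7 - (-3)·1.000 - (1)·1.000) / (7) = -0.714
  x3 = (3 - (2)·1.000 - (-4)·1.000) / (-8) = -0.625
Residual b − A·x = (1.894, 1.122, -6.522)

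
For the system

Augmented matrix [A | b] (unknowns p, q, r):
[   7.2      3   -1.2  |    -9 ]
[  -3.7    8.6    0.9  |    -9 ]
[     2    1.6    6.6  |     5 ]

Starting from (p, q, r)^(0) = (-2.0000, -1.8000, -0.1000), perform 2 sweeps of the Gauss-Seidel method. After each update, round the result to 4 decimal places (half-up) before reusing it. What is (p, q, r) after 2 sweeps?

(-0.5225, -1.3989, 1.2550)

Iteration 1:
  p = (-9 - (3)·-1.8000 - (-1.2)·-0.1000) / (7.2) = -0.5167
  q = (-9 - (-3.7)·-0.5167 - (0.9)·-0.1000) / (8.6) = -1.2583
  r = (5 - (2)·-0.5167 - (1.6)·-1.2583) / (6.6) = 1.2192
Iteration 2:
  p = (-9 - (3)·-1.2583 - (-1.2)·1.2192) / (7.2) = -0.5225
  q = (-9 - (-3.7)·-0.5225 - (0.9)·1.2192) / (8.6) = -1.3989
  r = (5 - (2)·-0.5225 - (1.6)·-1.3989) / (6.6) = 1.2550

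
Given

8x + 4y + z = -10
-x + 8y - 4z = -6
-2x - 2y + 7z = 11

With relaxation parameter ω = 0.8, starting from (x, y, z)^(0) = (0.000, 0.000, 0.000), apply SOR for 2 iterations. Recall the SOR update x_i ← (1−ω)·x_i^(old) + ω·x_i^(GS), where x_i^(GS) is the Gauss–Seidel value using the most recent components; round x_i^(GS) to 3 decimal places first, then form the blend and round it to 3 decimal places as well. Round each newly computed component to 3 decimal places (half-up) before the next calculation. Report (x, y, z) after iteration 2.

(-1.007, -0.493, 1.088)

Iteration 1:
  x: GS value = (-10 - (4)·0.000 - (1)·0.000) / (8) = -1.250;  x ← (1−ω)·0.000 + ω·-1.250 = -1.000
  y: GS value = (-6 - (-1)·-1.000 - (-4)·0.000) / (8) = -0.875;  y ← (1−ω)·0.000 + ω·-0.875 = -0.700
  z: GS value = (11 - (-2)·-1.000 - (-2)·-0.700) / (7) = 1.086;  z ← (1−ω)·0.000 + ω·1.086 = 0.869
Iteration 2:
  x: GS value = (-10 - (4)·-0.700 - (1)·0.869) / (8) = -1.009;  x ← (1−ω)·-1.000 + ω·-1.009 = -1.007
  y: GS value = (-6 - (-1)·-1.007 - (-4)·0.869) / (8) = -0.441;  y ← (1−ω)·-0.700 + ω·-0.441 = -0.493
  z: GS value = (11 - (-2)·-1.007 - (-2)·-0.493) / (7) = 1.143;  z ← (1−ω)·0.869 + ω·1.143 = 1.088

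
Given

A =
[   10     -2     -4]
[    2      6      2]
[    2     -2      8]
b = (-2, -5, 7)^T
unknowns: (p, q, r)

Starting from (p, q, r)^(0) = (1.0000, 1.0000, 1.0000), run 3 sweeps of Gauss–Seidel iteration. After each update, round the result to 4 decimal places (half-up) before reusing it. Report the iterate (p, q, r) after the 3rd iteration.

Iteration 1:
  p = (-2 - (-2)·1.0000 - (-4)·1.0000) / (10) = 0.4000
  q = (-5 - (2)·0.4000 - (2)·1.0000) / (6) = -1.3000
  r = (7 - (2)·0.4000 - (-2)·-1.3000) / (8) = 0.4500
Iteration 2:
  p = (-2 - (-2)·-1.3000 - (-4)·0.4500) / (10) = -0.2800
  q = (-5 - (2)·-0.2800 - (2)·0.4500) / (6) = -0.8900
  r = (7 - (2)·-0.2800 - (-2)·-0.8900) / (8) = 0.7225
Iteration 3:
  p = (-2 - (-2)·-0.8900 - (-4)·0.7225) / (10) = -0.0890
  q = (-5 - (2)·-0.0890 - (2)·0.7225) / (6) = -1.0445
  r = (7 - (2)·-0.0890 - (-2)·-1.0445) / (8) = 0.6361

(-0.0890, -1.0445, 0.6361)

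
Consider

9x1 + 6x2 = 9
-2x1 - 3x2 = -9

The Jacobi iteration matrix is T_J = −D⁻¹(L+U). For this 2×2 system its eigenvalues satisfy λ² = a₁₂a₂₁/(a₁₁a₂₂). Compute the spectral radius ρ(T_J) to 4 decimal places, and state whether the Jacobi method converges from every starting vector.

a₁₂a₂₁/(a₁₁a₂₂) = (6)·(-2) / ((9)·(-3)) = 0.444444
ρ = √|0.444444| = √0.444444 = 0.6667
ρ < 1, so Jacobi converges

0.6667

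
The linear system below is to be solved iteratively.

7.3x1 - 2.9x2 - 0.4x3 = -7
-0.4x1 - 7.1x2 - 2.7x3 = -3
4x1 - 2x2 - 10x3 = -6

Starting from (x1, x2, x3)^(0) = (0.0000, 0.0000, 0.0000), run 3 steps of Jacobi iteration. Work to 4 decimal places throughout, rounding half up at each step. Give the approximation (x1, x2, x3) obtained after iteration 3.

Iteration 1:
  x1 = (-7 - (-2.9)·0.0000 - (-0.4)·0.0000) / (7.3) = -0.9589
  x2 = (-3 - (-0.4)·0.0000 - (-2.7)·0.0000) / (-7.1) = 0.4225
  x3 = (-6 - (4)·0.0000 - (-2)·0.0000) / (-10) = 0.6000
Iteration 2:
  x1 = (-7 - (-2.9)·0.4225 - (-0.4)·0.6000) / (7.3) = -0.7582
  x2 = (-3 - (-0.4)·-0.9589 - (-2.7)·0.6000) / (-7.1) = 0.2484
  x3 = (-6 - (4)·-0.9589 - (-2)·0.4225) / (-10) = 0.1319
Iteration 3:
  x1 = (-7 - (-2.9)·0.2484 - (-0.4)·0.1319) / (7.3) = -0.8530
  x2 = (-3 - (-0.4)·-0.7582 - (-2.7)·0.1319) / (-7.1) = 0.4151
  x3 = (-6 - (4)·-0.7582 - (-2)·0.2484) / (-10) = 0.2470

(-0.8530, 0.4151, 0.2470)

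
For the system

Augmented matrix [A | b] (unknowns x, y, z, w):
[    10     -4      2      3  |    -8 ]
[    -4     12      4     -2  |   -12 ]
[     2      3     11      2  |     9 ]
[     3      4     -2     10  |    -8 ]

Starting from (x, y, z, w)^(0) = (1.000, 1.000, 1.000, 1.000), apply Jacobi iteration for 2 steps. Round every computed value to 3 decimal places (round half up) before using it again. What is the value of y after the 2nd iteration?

-1.577

Iteration 1:
  x = (-8 - (-4)·1.000 - (2)·1.000 - (3)·1.000) / (10) = -0.900
  y = (-12 - (-4)·1.000 - (4)·1.000 - (-2)·1.000) / (12) = -0.833
  z = (9 - (2)·1.000 - (3)·1.000 - (2)·1.000) / (11) = 0.182
  w = (-8 - (3)·1.000 - (4)·1.000 - (-2)·1.000) / (10) = -1.300
Iteration 2:
  x = (-8 - (-4)·-0.833 - (2)·0.182 - (3)·-1.300) / (10) = -0.780
  y = (-12 - (-4)·-0.900 - (4)·0.182 - (-2)·-1.300) / (12) = -1.577
  z = (9 - (2)·-0.900 - (3)·-0.833 - (2)·-1.300) / (11) = 1.445
  w = (-8 - (3)·-0.900 - (4)·-0.833 - (-2)·0.182) / (10) = -0.160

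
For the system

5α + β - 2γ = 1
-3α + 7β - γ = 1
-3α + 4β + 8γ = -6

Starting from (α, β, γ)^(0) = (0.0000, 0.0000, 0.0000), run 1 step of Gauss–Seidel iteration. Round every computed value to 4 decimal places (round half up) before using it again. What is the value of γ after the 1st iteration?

Iteration 1:
  α = (1 - (1)·0.0000 - (-2)·0.0000) / (5) = 0.2000
  β = (1 - (-3)·0.2000 - (-1)·0.0000) / (7) = 0.2286
  γ = (-6 - (-3)·0.2000 - (4)·0.2286) / (8) = -0.7893

-0.7893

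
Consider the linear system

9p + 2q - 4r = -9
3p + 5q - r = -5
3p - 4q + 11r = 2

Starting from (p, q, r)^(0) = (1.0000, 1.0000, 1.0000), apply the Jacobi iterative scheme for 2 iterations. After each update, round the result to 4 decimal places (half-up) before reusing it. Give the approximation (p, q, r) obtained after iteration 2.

(-0.5677, -0.4788, -0.1151)

Iteration 1:
  p = (-9 - (2)·1.0000 - (-4)·1.0000) / (9) = -0.7778
  q = (-5 - (3)·1.0000 - (-1)·1.0000) / (5) = -1.4000
  r = (2 - (3)·1.0000 - (-4)·1.0000) / (11) = 0.2727
Iteration 2:
  p = (-9 - (2)·-1.4000 - (-4)·0.2727) / (9) = -0.5677
  q = (-5 - (3)·-0.7778 - (-1)·0.2727) / (5) = -0.4788
  r = (2 - (3)·-0.7778 - (-4)·-1.4000) / (11) = -0.1151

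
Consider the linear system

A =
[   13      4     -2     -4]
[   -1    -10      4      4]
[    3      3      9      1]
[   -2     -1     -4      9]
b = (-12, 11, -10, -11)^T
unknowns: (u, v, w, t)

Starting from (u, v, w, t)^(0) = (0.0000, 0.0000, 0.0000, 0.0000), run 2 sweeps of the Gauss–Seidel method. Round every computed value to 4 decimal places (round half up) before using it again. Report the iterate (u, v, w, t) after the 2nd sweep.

Iteration 1:
  u = (-12 - (4)·0.0000 - (-2)·0.0000 - (-4)·0.0000) / (13) = -0.9231
  v = (11 - (-1)·-0.9231 - (4)·0.0000 - (4)·0.0000) / (-10) = -1.0077
  w = (-10 - (3)·-0.9231 - (3)·-1.0077 - (1)·0.0000) / (9) = -0.4675
  t = (-11 - (-2)·-0.9231 - (-1)·-1.0077 - (-4)·-0.4675) / (9) = -1.7471
Iteration 2:
  u = (-12 - (4)·-1.0077 - (-2)·-0.4675 - (-4)·-1.7471) / (13) = -1.2225
  v = (11 - (-1)·-1.2225 - (4)·-0.4675 - (4)·-1.7471) / (-10) = -1.8636
  w = (-10 - (3)·-1.2225 - (3)·-1.8636 - (1)·-1.7471) / (9) = 0.1117
  t = (-11 - (-2)·-1.2225 - (-1)·-1.8636 - (-4)·0.1117) / (9) = -1.6513

(-1.2225, -1.8636, 0.1117, -1.6513)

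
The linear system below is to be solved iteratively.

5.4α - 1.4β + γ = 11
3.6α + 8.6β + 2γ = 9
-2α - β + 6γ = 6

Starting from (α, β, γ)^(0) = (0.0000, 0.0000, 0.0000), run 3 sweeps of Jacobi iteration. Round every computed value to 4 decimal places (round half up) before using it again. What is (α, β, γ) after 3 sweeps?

Iteration 1:
  α = (11 - (-1.4)·0.0000 - (1)·0.0000) / (5.4) = 2.0370
  β = (9 - (3.6)·0.0000 - (2)·0.0000) / (8.6) = 1.0465
  γ = (6 - (-2)·0.0000 - (-1)·0.0000) / (6) = 1.0000
Iteration 2:
  α = (11 - (-1.4)·1.0465 - (1)·1.0000) / (5.4) = 2.1232
  β = (9 - (3.6)·2.0370 - (2)·1.0000) / (8.6) = -0.0387
  γ = (6 - (-2)·2.0370 - (-1)·1.0465) / (6) = 1.8534
Iteration 3:
  α = (11 - (-1.4)·-0.0387 - (1)·1.8534) / (5.4) = 1.6838
  β = (9 - (3.6)·2.1232 - (2)·1.8534) / (8.6) = -0.2733
  γ = (6 - (-2)·2.1232 - (-1)·-0.0387) / (6) = 1.7013

(1.6838, -0.2733, 1.7013)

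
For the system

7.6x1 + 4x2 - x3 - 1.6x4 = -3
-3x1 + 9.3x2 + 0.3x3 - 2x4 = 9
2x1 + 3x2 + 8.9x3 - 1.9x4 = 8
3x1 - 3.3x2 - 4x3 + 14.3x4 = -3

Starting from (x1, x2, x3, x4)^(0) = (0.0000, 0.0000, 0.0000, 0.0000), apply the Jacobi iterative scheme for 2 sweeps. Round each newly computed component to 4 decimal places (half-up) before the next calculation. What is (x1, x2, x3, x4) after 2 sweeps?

Iteration 1:
  x1 = (-3 - (4)·0.0000 - (-1)·0.0000 - (-1.6)·0.0000) / (7.6) = -0.3947
  x2 = (9 - (-3)·0.0000 - (0.3)·0.0000 - (-2)·0.0000) / (9.3) = 0.9677
  x3 = (8 - (2)·0.0000 - (3)·0.0000 - (-1.9)·0.0000) / (8.9) = 0.8989
  x4 = (-3 - (3)·0.0000 - (-3.3)·0.0000 - (-4)·0.0000) / (14.3) = -0.2098
Iteration 2:
  x1 = (-3 - (4)·0.9677 - (-1)·0.8989 - (-1.6)·-0.2098) / (7.6) = -0.8299
  x2 = (9 - (-3)·-0.3947 - (0.3)·0.8989 - (-2)·-0.2098) / (9.3) = 0.7663
  x3 = (8 - (2)·-0.3947 - (3)·0.9677 - (-1.9)·-0.2098) / (8.9) = 0.6166
  x4 = (-3 - (3)·-0.3947 - (-3.3)·0.9677 - (-4)·0.8989) / (14.3) = 0.3478

(-0.8299, 0.7663, 0.6166, 0.3478)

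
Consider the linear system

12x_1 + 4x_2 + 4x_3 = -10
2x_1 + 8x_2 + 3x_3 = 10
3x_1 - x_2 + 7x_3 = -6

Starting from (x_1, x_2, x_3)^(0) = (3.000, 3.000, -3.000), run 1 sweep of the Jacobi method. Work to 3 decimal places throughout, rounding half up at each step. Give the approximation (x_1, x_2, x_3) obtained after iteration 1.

Iteration 1:
  x_1 = (-10 - (4)·3.000 - (4)·-3.000) / (12) = -0.833
  x_2 = (10 - (2)·3.000 - (3)·-3.000) / (8) = 1.625
  x_3 = (-6 - (3)·3.000 - (-1)·3.000) / (7) = -1.714

(-0.833, 1.625, -1.714)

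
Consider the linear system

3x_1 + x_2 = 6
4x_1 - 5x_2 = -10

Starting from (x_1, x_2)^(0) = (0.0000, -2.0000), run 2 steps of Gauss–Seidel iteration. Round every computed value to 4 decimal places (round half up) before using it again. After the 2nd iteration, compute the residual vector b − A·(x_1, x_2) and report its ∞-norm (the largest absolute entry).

Iteration 1:
  x_1 = (6 - (1)·-2.0000) / (3) = 2.6667
  x_2 = (-10 - (4)·2.6667) / (-5) = 4.1334
Iteration 2:
  x_1 = (6 - (1)·4.1334) / (3) = 0.6222
  x_2 = (-10 - (4)·0.6222) / (-5) = 2.4978
Residual b − A·x = (1.6356, 0.0002); ∞-norm = 1.6356

1.6356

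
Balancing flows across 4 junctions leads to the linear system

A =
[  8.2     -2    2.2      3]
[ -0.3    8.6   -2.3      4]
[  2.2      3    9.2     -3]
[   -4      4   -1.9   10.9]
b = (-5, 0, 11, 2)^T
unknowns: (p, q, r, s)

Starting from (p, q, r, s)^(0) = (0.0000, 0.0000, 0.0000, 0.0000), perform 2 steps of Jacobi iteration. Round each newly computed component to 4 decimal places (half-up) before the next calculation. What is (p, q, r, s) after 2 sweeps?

Iteration 1:
  p = (-5 - (-2)·0.0000 - (2.2)·0.0000 - (3)·0.0000) / (8.2) = -0.6098
  q = (0 - (-0.3)·0.0000 - (-2.3)·0.0000 - (4)·0.0000) / (8.6) = 0.0000
  r = (11 - (2.2)·0.0000 - (3)·0.0000 - (-3)·0.0000) / (9.2) = 1.1957
  s = (2 - (-4)·0.0000 - (4)·0.0000 - (-1.9)·0.0000) / (10.9) = 0.1835
Iteration 2:
  p = (-5 - (-2)·0.0000 - (2.2)·1.1957 - (3)·0.1835) / (8.2) = -0.9977
  q = (0 - (-0.3)·-0.6098 - (-2.3)·1.1957 - (4)·0.1835) / (8.6) = 0.2132
  r = (11 - (2.2)·-0.6098 - (3)·0.0000 - (-3)·0.1835) / (9.2) = 1.4013
  s = (2 - (-4)·-0.6098 - (4)·0.0000 - (-1.9)·1.1957) / (10.9) = 0.1681

(-0.9977, 0.2132, 1.4013, 0.1681)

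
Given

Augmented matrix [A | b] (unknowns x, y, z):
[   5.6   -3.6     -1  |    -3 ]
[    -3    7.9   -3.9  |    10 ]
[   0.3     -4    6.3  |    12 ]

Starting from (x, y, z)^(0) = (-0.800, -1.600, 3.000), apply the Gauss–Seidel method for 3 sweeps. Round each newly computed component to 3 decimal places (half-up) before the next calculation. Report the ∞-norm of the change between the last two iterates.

Iteration 1:
  x = (-3 - (-3.6)·-1.600 - (-1)·3.000) / (5.6) = -1.029
  y = (10 - (-3)·-1.029 - (-3.9)·3.000) / (7.9) = 2.356
  z = (12 - (0.3)·-1.029 - (-4)·2.356) / (6.3) = 3.450
Iteration 2:
  x = (-3 - (-3.6)·2.356 - (-1)·3.450) / (5.6) = 1.595
  y = (10 - (-3)·1.595 - (-3.9)·3.450) / (7.9) = 3.575
  z = (12 - (0.3)·1.595 - (-4)·3.575) / (6.3) = 4.099
Iteration 3:
  x = (-3 - (-3.6)·3.575 - (-1)·4.099) / (5.6) = 2.494
  y = (10 - (-3)·2.494 - (-3.9)·4.099) / (7.9) = 4.236
  z = (12 - (0.3)·2.494 - (-4)·4.236) / (6.3) = 4.476
Change: (0.899, 0.661, 0.377) → max |·| = 0.899

0.899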